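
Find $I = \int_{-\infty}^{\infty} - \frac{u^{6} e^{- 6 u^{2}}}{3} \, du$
$- \frac{5 \sqrt{6} \sqrt{\pi}}{10368}$

Begin with the known integral
$$J(a) = \int_{-\infty}^{\infty} - \frac{e^{- a u^{2}}}{3} \, du = - \frac{\sqrt{\pi}}{3 \sqrt{a}}.$$

Differentiating under the integral sign brings down a factor of $(-u^2)$:
$$\frac{dJ}{da} = \int_{-\infty}^{\infty} \frac{u^{2} e^{- a u^{2}}}{3} \, du = \frac{\sqrt{\pi}}{6 a^{\frac{3}{2}}}.$$

Repeating $3$ times in total — each differentiation brings down another $(-u^2)$ — gives
$$\frac{d^{3}J}{da^{3}} = \int_{-\infty}^{\infty} \frac{u^{6} e^{- a u^{2}}}{3} \, du = \frac{5 \sqrt{\pi}}{8 a^{\frac{7}{2}}},$$
and the integrand here is $(-1)^{3}$ times the target integrand, so $I = (-1)^{3}\,\frac{d^{3}J}{da^{3}} = - \frac{5 \sqrt{\pi}}{8 a^{\frac{7}{2}}}$.

Setting $a = 6$:
$$I = - \frac{5 \sqrt{6} \sqrt{\pi}}{10368}.$$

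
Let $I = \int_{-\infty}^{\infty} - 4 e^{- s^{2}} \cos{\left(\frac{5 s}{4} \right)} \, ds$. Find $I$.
$- \frac{4 \sqrt{\pi}}{e^{\frac{25}{64}}}$

Let $b$ denote the cosine frequency and define $I(b) = \int_{-\infty}^{\infty} - 4 e^{- s^{2}} \cos{\left(b s \right)} \, ds$.

Differentiating under the integral sign,
$$I'(b) = \int_{-\infty}^{\infty} 4 s e^{- s^{2}} \sin{\left(b s \right)} \, ds.$$

Integrate $\int_{-\infty}^{\infty} s \sin(b s)\, e^{- s^{2}}\, ds$ by parts with $u = \sin(b s)$ and $dv = s\, e^{- s^{2}}\, ds$, giving $v = - \frac{e^{- s^{2}}}{2}$. The boundary term vanishes and
$$\int_{-\infty}^{\infty} s \sin(b s)\, e^{- s^{2}}\, ds = \frac{b}{2} \int_{-\infty}^{\infty} \cos(b s)\, e^{- s^{2}}\, ds,$$
so $I'(b) = - \frac{b}{2}\, I(b)$.

This is a separable first-order ODE; solving with the initial condition $I(0) = \int_{-\infty}^{\infty} - 4 e^{- s^{2}}\,ds = - 4 \sqrt{\pi}$ gives
$$I(b) = - 4 \sqrt{\pi} e^{- \frac{b^{2}}{4}}.$$

Setting $b = \frac{5}{4}$:
$$I = - \frac{4 \sqrt{\pi}}{e^{\frac{25}{64}}}.$$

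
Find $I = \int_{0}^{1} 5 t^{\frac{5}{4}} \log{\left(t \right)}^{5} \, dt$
$- \frac{819200}{177147}$

Consider the simpler parametrised integral
$$J(a) = \int_{0}^{1} 5 t^{a} \, dt = \frac{5}{a + 1}.$$

Differentiating under the integral sign brings down a factor of $\ln t$:
$$\frac{dJ}{da} = \int_{0}^{1} 5 t^{a} \log{\left(t \right)} \, dt = - \frac{5}{\left(a + 1\right)^{2}}.$$

Repeating $5$ times in total — each differentiation brings down another $\ln t$ — gives
$$\frac{d^{5}J}{da^{5}} = \int_{0}^{1} 5 t^{a} \log{\left(t \right)}^{5} \, dt = - \frac{600}{\left(a + 1\right)^{6}},$$
and the integrand here is exactly the target integrand, so $I = - \frac{600}{\left(a + 1\right)^{6}}$.

Setting $a = \frac{5}{4}$:
$$I = - \frac{819200}{177147}.$$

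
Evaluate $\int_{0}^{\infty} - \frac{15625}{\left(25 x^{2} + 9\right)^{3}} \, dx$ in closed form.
$- \frac{3125 \pi}{1296}$

Begin with the known result
$$J(a) = \int_{0}^{\infty} - \frac{1}{a^{2} + x^{2}} \, dx = - \frac{\pi}{2 a}.$$

Differentiating under the integral sign with respect to $a$,
$$\frac{dJ}{da} = \int_{0}^{\infty} \frac{2 a}{\left(a^{2} + x^{2}\right)^{2}} \, dx = \frac{\pi}{2 a^{2}},$$
so $\int_{0}^{\infty} - \frac{1}{\left(a^{2} + x^{2}\right)^{2}} \, dx = - \frac{\pi}{4 a^{3}}$.

Repeating — each differentiation of $1/(x^2+a^2)^j$ produces $-2ja/(x^2+a^2)^{j+1}$ — and dividing through by $-2ja$ at each step yields, after $2$ differentiations in total,
$$\int_{0}^{\infty} - \frac{1}{\left(a^{2} + x^{2}\right)^{3}} \, dx = - \frac{3 \pi}{16 a^{5}}.$$

Setting $a = \frac{3}{5}$:
$$I = - \frac{3125 \pi}{1296}.$$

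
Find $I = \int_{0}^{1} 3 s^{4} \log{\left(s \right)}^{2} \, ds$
$\frac{6}{125}$

Begin with the known integral
$$J(a) = \int_{0}^{1} 3 s^{a} \, ds = \frac{3}{a + 1}.$$

Differentiating under the integral sign brings down a factor of $\ln s$:
$$\frac{dJ}{da} = \int_{0}^{1} 3 s^{a} \log{\left(s \right)} \, ds = - \frac{3}{\left(a + 1\right)^{2}}.$$

Repeating twice in total — each differentiation brings down another $\ln s$ — gives
$$\frac{d^{2}J}{da^{2}} = \int_{0}^{1} 3 s^{a} \log{\left(s \right)}^{2} \, ds = \frac{6}{\left(a + 1\right)^{3}},$$
and the integrand here is exactly the target integrand, so $I = \frac{6}{\left(a + 1\right)^{3}}$.

Setting $a = 4$:
$$I = \frac{6}{125}.$$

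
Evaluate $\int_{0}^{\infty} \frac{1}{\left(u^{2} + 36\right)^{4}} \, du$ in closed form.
$\frac{5 \pi}{8957952}$

Recall the elementary integral
$$J(a) = \int_{0}^{\infty} \frac{1}{a^{2} + u^{2}} \, du = \frac{\pi}{2 a}.$$

Differentiating under the integral sign with respect to $a$,
$$\frac{dJ}{da} = \int_{0}^{\infty} - \frac{2 a}{\left(a^{2} + u^{2}\right)^{2}} \, du = - \frac{\pi}{2 a^{2}},$$
so $\int_{0}^{\infty} \frac{1}{\left(a^{2} + u^{2}\right)^{2}} \, du = \frac{\pi}{4 a^{3}}$.

Repeating — each differentiation of $1/(u^2+a^2)^j$ produces $-2ja/(u^2+a^2)^{j+1}$ — and dividing through by $-2ja$ at each step yields, after $3$ differentiations in total,
$$\int_{0}^{\infty} \frac{1}{\left(a^{2} + u^{2}\right)^{4}} \, du = \frac{5 \pi}{32 a^{7}}.$$

Setting $a = 6$:
$$I = \frac{5 \pi}{8957952}.$$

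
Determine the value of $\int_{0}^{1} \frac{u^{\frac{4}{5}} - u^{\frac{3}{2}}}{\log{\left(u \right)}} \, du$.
$\log{\left(\frac{18}{25} \right)}$

Consider the one-parameter family: let $I(a) = \int_{0}^{1} \frac{- u^{\frac{3}{2}} + u^{a}}{\log{\left(u \right)}} \, du$.

Since $\dfrac{\partial}{\partial a}\,u^{a} = u^{a} \ln u$, the $\ln u$ in the denominator cancels and
$$\frac{dI}{da} = \int_{0}^{1} u^{a} \, du = \left[\frac{u^{a+1}}{a+1}\right]_0^1 = \frac{1}{a + 1}.$$

Integrating with respect to $a$ gives $I(a) = \log{\left(\frac{2 a}{5} + \frac{2}{5} \right)} + C$.

At $a = \frac{3}{2}$ the integrand is identically $0$, so $I(\frac{3}{2}) = 0$. The closed form gives $0$, hence $C = 0$.

Setting $a = \frac{4}{5}$:
$$I = \log{\left(\frac{18}{25} \right)}.$$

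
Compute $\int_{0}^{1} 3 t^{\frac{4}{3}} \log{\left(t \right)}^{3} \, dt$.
$- \frac{1458}{2401}$

Start from the elementary integral
$$J(a) = \int_{0}^{1} 3 t^{a} \, dt = \frac{3}{a + 1}.$$

Differentiating under the integral sign brings down a factor of $\ln t$:
$$\frac{dJ}{da} = \int_{0}^{1} 3 t^{a} \log{\left(t \right)} \, dt = - \frac{3}{\left(a + 1\right)^{2}}.$$

Repeating $3$ times in total — each differentiation brings down another $\ln t$ — gives
$$\frac{d^{3}J}{da^{3}} = \int_{0}^{1} 3 t^{a} \log{\left(t \right)}^{3} \, dt = - \frac{18}{\left(a + 1\right)^{4}},$$
and the integrand here is exactly the target integrand, so $I = - \frac{18}{\left(a + 1\right)^{4}}$.

Setting $a = \frac{4}{3}$:
$$I = - \frac{1458}{2401}.$$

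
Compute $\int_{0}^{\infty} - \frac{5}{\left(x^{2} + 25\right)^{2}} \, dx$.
$- \frac{\pi}{100}$

Begin with the known result
$$J(a) = \int_{0}^{\infty} - \frac{5}{a^{2} + x^{2}} \, dx = - \frac{5 \pi}{2 a}.$$

Differentiating under the integral sign with respect to $a$,
$$\frac{dJ}{da} = \int_{0}^{\infty} \frac{10 a}{\left(a^{2} + x^{2}\right)^{2}} \, dx = \frac{5 \pi}{2 a^{2}},$$
so $\int_{0}^{\infty} - \frac{5}{\left(a^{2} + x^{2}\right)^{2}} \, dx = - \frac{5 \pi}{4 a^{3}}$.

Setting $a = 5$:
$$I = - \frac{\pi}{100}.$$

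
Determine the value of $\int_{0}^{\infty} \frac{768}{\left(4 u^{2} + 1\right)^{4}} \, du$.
$60 \pi$

Start from the standard arctangent integral
$$J(a) = \int_{0}^{\infty} \frac{3}{a^{2} + u^{2}} \, du = \frac{3 \pi}{2 a}.$$

Differentiating under the integral sign with respect to $a$,
$$\frac{dJ}{da} = \int_{0}^{\infty} - \frac{6 a}{\left(a^{2} + u^{2}\right)^{2}} \, du = - \frac{3 \pi}{2 a^{2}},$$
so $\int_{0}^{\infty} \frac{3}{\left(a^{2} + u^{2}\right)^{2}} \, du = \frac{3 \pi}{4 a^{3}}$.

Repeating — each differentiation of $1/(u^2+a^2)^j$ produces $-2ja/(u^2+a^2)^{j+1}$ — and dividing through by $-2ja$ at each step yields, after $3$ differentiations in total,
$$\int_{0}^{\infty} \frac{3}{\left(a^{2} + u^{2}\right)^{4}} \, du = \frac{15 \pi}{32 a^{7}}.$$

Setting $a = \frac{1}{2}$:
$$I = 60 \pi.$$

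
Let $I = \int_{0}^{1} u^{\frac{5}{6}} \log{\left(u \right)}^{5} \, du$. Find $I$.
$- \frac{5598720}{1771561}$

Begin with the known integral
$$J(a) = \int_{0}^{1} u^{a} \, du = \frac{1}{a + 1}.$$

Differentiating under the integral sign brings down a factor of $\ln u$:
$$\frac{dJ}{da} = \int_{0}^{1} u^{a} \log{\left(u \right)} \, du = - \frac{1}{\left(a + 1\right)^{2}}.$$

Repeating $5$ times in total — each differentiation brings down another $\ln u$ — gives
$$\frac{d^{5}J}{da^{5}} = \int_{0}^{1} u^{a} \log{\left(u \right)}^{5} \, du = - \frac{120}{\left(a + 1\right)^{6}},$$
and the integrand here is exactly the target integrand, so $I = - \frac{120}{\left(a + 1\right)^{6}}$.

Setting $a = \frac{5}{6}$:
$$I = - \frac{5598720}{1771561}.$$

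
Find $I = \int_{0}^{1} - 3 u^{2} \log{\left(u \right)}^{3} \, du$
$\frac{2}{9}$

Start from the elementary integral
$$J(a) = \int_{0}^{1} - 3 u^{a} \, du = - \frac{3}{a + 1}.$$

Differentiating under the integral sign brings down a factor of $\ln u$:
$$\frac{dJ}{da} = \int_{0}^{1} - 3 u^{a} \log{\left(u \right)} \, du = \frac{3}{\left(a + 1\right)^{2}}.$$

Repeating $3$ times in total — each differentiation brings down another $\ln u$ — gives
$$\frac{d^{3}J}{da^{3}} = \int_{0}^{1} - 3 u^{a} \log{\left(u \right)}^{3} \, du = \frac{18}{\left(a + 1\right)^{4}},$$
and the integrand here is exactly the target integrand, so $I = \frac{18}{\left(a + 1\right)^{4}}$.

Setting $a = 2$:
$$I = \frac{2}{9}.$$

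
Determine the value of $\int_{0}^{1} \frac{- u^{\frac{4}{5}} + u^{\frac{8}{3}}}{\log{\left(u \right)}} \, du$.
$- \log{\left(\frac{27}{55} \right)}$

Introduce a parameter $a$ in the exponent: let $I(a) = \int_{0}^{1} \frac{u^{\frac{8}{3}} - u^{a}}{\log{\left(u \right)}} \, du$.

Since $\dfrac{\partial}{\partial a}\,u^{a} = u^{a} \ln u$, the $\ln u$ in the denominator cancels and
$$\frac{dI}{da} = \int_{0}^{1} -1 u^{a} \, du = -1 \left[\frac{u^{a+1}}{a+1}\right]_0^1 = - \frac{1}{a + 1}.$$

Integrating with respect to $a$ gives $I(a) = - \log{\left(\frac{3 a}{11} + \frac{3}{11} \right)} + C$.

At $a = \frac{8}{3}$ the integrand is identically $0$, so $I(\frac{8}{3}) = 0$. The closed form gives $0$, hence $C = 0$.

Setting $a = \frac{4}{5}$:
$$I = - \log{\left(\frac{27}{55} \right)}.$$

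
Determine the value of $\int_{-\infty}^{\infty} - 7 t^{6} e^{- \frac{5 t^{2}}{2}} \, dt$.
$- \frac{21 \sqrt{10} \sqrt{\pi}}{125}$

Consider the simpler parametrised integral
$$J(a) = \int_{-\infty}^{\infty} - 7 e^{- a t^{2}} \, dt = - \frac{7 \sqrt{\pi}}{\sqrt{a}}.$$

Differentiating under the integral sign brings down a factor of $(-t^2)$:
$$\frac{dJ}{da} = \int_{-\infty}^{\infty} 7 t^{2} e^{- a t^{2}} \, dt = \frac{7 \sqrt{\pi}}{2 a^{\frac{3}{2}}}.$$

Repeating $3$ times in total — each differentiation brings down another $(-t^2)$ — gives
$$\frac{d^{3}J}{da^{3}} = \int_{-\infty}^{\infty} 7 t^{6} e^{- a t^{2}} \, dt = \frac{105 \sqrt{\pi}}{8 a^{\frac{7}{2}}},$$
and the integrand here is $(-1)^{3}$ times the target integrand, so $I = (-1)^{3}\,\frac{d^{3}J}{da^{3}} = - \frac{105 \sqrt{\pi}}{8 a^{\frac{7}{2}}}$.

Setting $a = \frac{5}{2}$:
$$I = - \frac{21 \sqrt{10} \sqrt{\pi}}{125}.$$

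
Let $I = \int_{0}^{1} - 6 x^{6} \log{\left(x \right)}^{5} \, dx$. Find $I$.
$\frac{720}{117649}$

Consider the simpler parametrised integral
$$J(a) = \int_{0}^{1} - 6 x^{a} \, dx = - \frac{6}{a + 1}.$$

Differentiating under the integral sign brings down a factor of $\ln x$:
$$\frac{dJ}{da} = \int_{0}^{1} - 6 x^{a} \log{\left(x \right)} \, dx = \frac{6}{\left(a + 1\right)^{2}}.$$

Repeating $5$ times in total — each differentiation brings down another $\ln x$ — gives
$$\frac{d^{5}J}{da^{5}} = \int_{0}^{1} - 6 x^{a} \log{\left(x \right)}^{5} \, dx = \frac{720}{\left(a + 1\right)^{6}},$$
and the integrand here is exactly the target integrand, so $I = \frac{720}{\left(a + 1\right)^{6}}$.

Setting $a = 6$:
$$I = \frac{720}{117649}.$$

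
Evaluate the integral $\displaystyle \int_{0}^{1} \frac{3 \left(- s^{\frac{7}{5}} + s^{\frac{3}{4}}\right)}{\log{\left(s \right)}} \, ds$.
$\log{\left(\frac{42875}{110592} \right)}$

Consider the one-parameter family: let $I(a) = \int_{0}^{1} \frac{3 \left(- s^{\frac{7}{5}} + s^{a}\right)}{\log{\left(s \right)}} \, ds$.

Since $\dfrac{\partial}{\partial a}\,s^{a} = s^{a} \ln s$, the $\ln s$ in the denominator cancels and
$$\frac{dI}{da} = \int_{0}^{1} 3 s^{a} \, ds = 3 \left[\frac{s^{a+1}}{a+1}\right]_0^1 = \frac{3}{a + 1}.$$

Integrating with respect to $a$ gives $I(a) = \log{\left(\frac{125 \left(a + 1\right)^{3}}{1728} \right)} + C$.

At $a = \frac{7}{5}$ the integrand is identically $0$, so $I(\frac{7}{5}) = 0$. The closed form gives $0$, hence $C = 0$.

Setting $a = \frac{3}{4}$:
$$I = \log{\left(\frac{42875}{110592} \right)}.$$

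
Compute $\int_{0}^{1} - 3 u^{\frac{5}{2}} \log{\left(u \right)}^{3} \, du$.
$\frac{288}{2401}$

Consider the simpler parametrised integral
$$J(a) = \int_{0}^{1} - 3 u^{a} \, du = - \frac{3}{a + 1}.$$

Differentiating under the integral sign brings down a factor of $\ln u$:
$$\frac{dJ}{da} = \int_{0}^{1} - 3 u^{a} \log{\left(u \right)} \, du = \frac{3}{\left(a + 1\right)^{2}}.$$

Repeating $3$ times in total — each differentiation brings down another $\ln u$ — gives
$$\frac{d^{3}J}{da^{3}} = \int_{0}^{1} - 3 u^{a} \log{\left(u \right)}^{3} \, du = \frac{18}{\left(a + 1\right)^{4}},$$
and the integrand here is exactly the target integrand, so $I = \frac{18}{\left(a + 1\right)^{4}}$.

Setting $a = \frac{5}{2}$:
$$I = \frac{288}{2401}.$$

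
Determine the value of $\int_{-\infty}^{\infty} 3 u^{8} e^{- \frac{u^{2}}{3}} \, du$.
$\frac{25515 \sqrt{3} \sqrt{\pi}}{16}$

Begin with the known integral
$$J(a) = \int_{-\infty}^{\infty} 3 e^{- a u^{2}} \, du = \frac{3 \sqrt{\pi}}{\sqrt{a}}.$$

Differentiating under the integral sign brings down a factor of $(-u^2)$:
$$\frac{dJ}{da} = \int_{-\infty}^{\infty} - 3 u^{2} e^{- a u^{2}} \, du = - \frac{3 \sqrt{\pi}}{2 a^{\frac{3}{2}}}.$$

Repeating $4$ times in total — each differentiation brings down another $(-u^2)$ — gives
$$\frac{d^{4}J}{da^{4}} = \int_{-\infty}^{\infty} 3 u^{8} e^{- a u^{2}} \, du = \frac{315 \sqrt{\pi}}{16 a^{\frac{9}{2}}},$$
and the integrand here is exactly the target integrand, so $I = \frac{315 \sqrt{\pi}}{16 a^{\frac{9}{2}}}$.

Setting $a = \frac{1}{3}$:
$$I = \frac{25515 \sqrt{3} \sqrt{\pi}}{16}.$$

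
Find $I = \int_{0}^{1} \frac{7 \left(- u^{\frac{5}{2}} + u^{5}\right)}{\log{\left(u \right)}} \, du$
$\log{\left(\frac{35831808}{823543} \right)}$

Replace the exponent $5$ by a parameter $a$: let $I(a) = \int_{0}^{1} \frac{7 \left(- u^{\frac{5}{2}} + u^{a}\right)}{\log{\left(u \right)}} \, du$.

Since $\dfrac{\partial}{\partial a}\,u^{a} = u^{a} \ln u$, the $\ln u$ in the denominator cancels and
$$\frac{dI}{da} = \int_{0}^{1} 7 u^{a} \, du = 7 \left[\frac{u^{a+1}}{a+1}\right]_0^1 = \frac{7}{a + 1}.$$

Integrating with respect to $a$ gives $I(a) = \log{\left(\frac{128 \left(a + 1\right)^{7}}{823543} \right)} + C$.

At $a = \frac{5}{2}$ the integrand is identically $0$, so $I(\frac{5}{2}) = 0$. The closed form gives $0$, hence $C = 0$.

Setting $a = 5$:
$$I = \log{\left(\frac{35831808}{823543} \right)}.$$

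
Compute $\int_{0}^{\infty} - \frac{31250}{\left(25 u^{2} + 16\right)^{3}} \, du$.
$- \frac{9375 \pi}{8192}$

Recall the elementary integral
$$J(a) = \int_{0}^{\infty} - \frac{2}{a^{2} + u^{2}} \, du = - \frac{\pi}{a}.$$

Differentiating under the integral sign with respect to $a$,
$$\frac{dJ}{da} = \int_{0}^{\infty} \frac{4 a}{\left(a^{2} + u^{2}\right)^{2}} \, du = \frac{\pi}{a^{2}},$$
so $\int_{0}^{\infty} - \frac{2}{\left(a^{2} + u^{2}\right)^{2}} \, du = - \frac{\pi}{2 a^{3}}$.

Repeating — each differentiation of $1/(u^2+a^2)^j$ produces $-2ja/(u^2+a^2)^{j+1}$ — and dividing through by $-2ja$ at each step yields, after $2$ differentiations in total,
$$\int_{0}^{\infty} - \frac{2}{\left(a^{2} + u^{2}\right)^{3}} \, du = - \frac{3 \pi}{8 a^{5}}.$$

Setting $a = \frac{4}{5}$:
$$I = - \frac{9375 \pi}{8192}.$$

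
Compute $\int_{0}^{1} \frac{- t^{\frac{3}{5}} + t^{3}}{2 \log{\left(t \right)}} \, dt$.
$- \frac{\log{\left(2 \right)}}{2} + \frac{\log{\left(5 \right)}}{2}$

Consider the one-parameter family: let $I(a) = \int_{0}^{1} \frac{t^{3} - t^{a}}{2 \log{\left(t \right)}} \, dt$.

Since $\dfrac{\partial}{\partial a}\,t^{a} = t^{a} \ln t$, the $\ln t$ in the denominator cancels and
$$\frac{dI}{da} = \int_{0}^{1} - \frac{1}{2} t^{a} \, dt = - \frac{1}{2} \left[\frac{t^{a+1}}{a+1}\right]_0^1 = - \frac{1}{2 a + 2}.$$

Integrating with respect to $a$ gives $I(a) = - \frac{\log{\left(a + 1 \right)}}{2} + \log{\left(2 \right)} + C$.

At $a = 3$ the integrand is identically $0$, so $I(3) = 0$. The closed form gives $0$, hence $C = 0$.

Setting $a = \frac{3}{5}$:
$$I = - \frac{\log{\left(2 \right)}}{2} + \frac{\log{\left(5 \right)}}{2}.$$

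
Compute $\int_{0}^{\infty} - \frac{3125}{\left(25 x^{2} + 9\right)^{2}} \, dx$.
$- \frac{625 \pi}{108}$

Recall the elementary integral
$$J(a) = \int_{0}^{\infty} - \frac{5}{a^{2} + x^{2}} \, dx = - \frac{5 \pi}{2 a}.$$

Differentiating under the integral sign with respect to $a$,
$$\frac{dJ}{da} = \int_{0}^{\infty} \frac{10 a}{\left(a^{2} + x^{2}\right)^{2}} \, dx = \frac{5 \pi}{2 a^{2}},$$
so $\int_{0}^{\infty} - \frac{5}{\left(a^{2} + x^{2}\right)^{2}} \, dx = - \frac{5 \pi}{4 a^{3}}$.

Setting $a = \frac{3}{5}$:
$$I = - \frac{625 \pi}{108}.$$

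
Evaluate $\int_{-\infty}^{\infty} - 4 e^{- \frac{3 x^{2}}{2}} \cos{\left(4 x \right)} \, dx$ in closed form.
$- \frac{4 \sqrt{6} \sqrt{\pi}}{3 e^{\frac{8}{3}}}$

Let $b$ denote the cosine frequency and define $I(b) = \int_{-\infty}^{\infty} - 4 e^{- \frac{3 x^{2}}{2}} \cos{\left(b x \right)} \, dx$.

Differentiating under the integral sign,
$$I'(b) = \int_{-\infty}^{\infty} 4 x e^{- \frac{3 x^{2}}{2}} \sin{\left(b x \right)} \, dx.$$

Integrate $\int_{-\infty}^{\infty} x \sin(b x)\, e^{- \frac{3 x^{2}}{2}}\, dx$ by parts with $u = \sin(b x)$ and $dv = x\, e^{- \frac{3 x^{2}}{2}}\, dx$, giving $v = - \frac{e^{- \frac{3 x^{2}}{2}}}{3}$. The boundary term vanishes and
$$\int_{-\infty}^{\infty} x \sin(b x)\, e^{- \frac{3 x^{2}}{2}}\, dx = \frac{b}{3} \int_{-\infty}^{\infty} \cos(b x)\, e^{- \frac{3 x^{2}}{2}}\, dx,$$
so $I'(b) = - \frac{b}{3}\, I(b)$.

This is a separable first-order ODE; solving with the initial condition $I(0) = \int_{-\infty}^{\infty} - 4 e^{- \frac{3 x^{2}}{2}}\,dx = - \frac{4 \sqrt{6} \sqrt{\pi}}{3}$ gives
$$I(b) = - \frac{4 \sqrt{6} \sqrt{\pi} e^{- \frac{b^{2}}{6}}}{3}.$$

Setting $b = 4$:
$$I = - \frac{4 \sqrt{6} \sqrt{\pi}}{3 e^{\frac{8}{3}}}.$$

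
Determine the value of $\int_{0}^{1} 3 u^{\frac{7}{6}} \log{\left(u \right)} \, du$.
$- \frac{108}{169}$

Begin with the known integral
$$J(a) = \int_{0}^{1} 3 u^{a} \, du = \frac{3}{a + 1}.$$

Differentiating under the integral sign brings down a factor of $\ln u$:
$$\frac{dJ}{da} = \int_{0}^{1} 3 u^{a} \log{\left(u \right)} \, du = - \frac{3}{\left(a + 1\right)^{2}}.$$

The integral on the left is $I$, so $I = - \frac{3}{\left(a + 1\right)^{2}}$.

Setting $a = \frac{7}{6}$:
$$I = - \frac{108}{169}.$$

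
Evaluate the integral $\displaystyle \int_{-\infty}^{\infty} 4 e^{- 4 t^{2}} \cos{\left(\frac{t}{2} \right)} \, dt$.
$\frac{2 \sqrt{\pi}}{e^{\frac{1}{64}}}$

Define $I(b) = \int_{-\infty}^{\infty} 4 e^{- 4 t^{2}} \cos{\left(b t \right)} \, dt$.

Differentiating under the integral sign,
$$I'(b) = \int_{-\infty}^{\infty} - 4 t e^{- 4 t^{2}} \sin{\left(b t \right)} \, dt.$$

Integrate $\int_{-\infty}^{\infty} t \sin(b t)\, e^{- 4 t^{2}}\, dt$ by parts with $u = \sin(b t)$ and $dv = t\, e^{- 4 t^{2}}\, dt$, giving $v = - \frac{e^{- 4 t^{2}}}{8}$. The boundary term vanishes and
$$\int_{-\infty}^{\infty} t \sin(b t)\, e^{- 4 t^{2}}\, dt = \frac{b}{8} \int_{-\infty}^{\infty} \cos(b t)\, e^{- 4 t^{2}}\, dt,$$
so $I'(b) = - \frac{b}{8}\, I(b)$.

This is a separable first-order ODE; solving with the initial condition $I(0) = \int_{-\infty}^{\infty} 4 e^{- 4 t^{2}}\,dt = 2 \sqrt{\pi}$ gives
$$I(b) = 2 \sqrt{\pi} e^{- \frac{b^{2}}{16}}.$$

Setting $b = \frac{1}{2}$:
$$I = \frac{2 \sqrt{\pi}}{e^{\frac{1}{64}}}.$$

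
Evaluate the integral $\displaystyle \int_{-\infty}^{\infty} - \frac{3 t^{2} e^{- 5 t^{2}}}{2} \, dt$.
$- \frac{3 \sqrt{5} \sqrt{\pi}}{100}$

Consider the simpler parametrised integral
$$J(a) = \int_{-\infty}^{\infty} - \frac{3 e^{- a t^{2}}}{2} \, dt = - \frac{3 \sqrt{\pi}}{2 \sqrt{a}}.$$

Differentiating under the integral sign brings down a factor of $(-t^2)$:
$$\frac{dJ}{da} = \int_{-\infty}^{\infty} \frac{3 t^{2} e^{- a t^{2}}}{2} \, dt = \frac{3 \sqrt{\pi}}{4 a^{\frac{3}{2}}}.$$

The integral on the left is $-I$, so $I = - \frac{3 \sqrt{\pi}}{4 a^{\frac{3}{2}}}$.

Setting $a = 5$:
$$I = - \frac{3 \sqrt{5} \sqrt{\pi}}{100}.$$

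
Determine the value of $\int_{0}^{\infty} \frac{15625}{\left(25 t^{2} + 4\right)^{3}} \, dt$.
$\frac{9375 \pi}{512}$

Begin with the known result
$$J(a) = \int_{0}^{\infty} \frac{1}{a^{2} + t^{2}} \, dt = \frac{\pi}{2 a}.$$

Differentiating under the integral sign with respect to $a$,
$$\frac{dJ}{da} = \int_{0}^{\infty} - \frac{2 a}{\left(a^{2} + t^{2}\right)^{2}} \, dt = - \frac{\pi}{2 a^{2}},$$
so $\int_{0}^{\infty} \frac{1}{\left(a^{2} + t^{2}\right)^{2}} \, dt = \frac{\pi}{4 a^{3}}$.

Repeating — each differentiation of $1/(t^2+a^2)^j$ produces $-2ja/(t^2+a^2)^{j+1}$ — and dividing through by $-2ja$ at each step yields, after $2$ differentiations in total,
$$\int_{0}^{\infty} \frac{1}{\left(a^{2} + t^{2}\right)^{3}} \, dt = \frac{3 \pi}{16 a^{5}}.$$

Setting $a = \frac{2}{5}$:
$$I = \frac{9375 \pi}{512}.$$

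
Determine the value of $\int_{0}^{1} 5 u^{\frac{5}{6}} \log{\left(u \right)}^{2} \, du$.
$\frac{2160}{1331}$

Begin with the known integral
$$J(a) = \int_{0}^{1} 5 u^{a} \, du = \frac{5}{a + 1}.$$

Differentiating under the integral sign brings down a factor of $\ln u$:
$$\frac{dJ}{da} = \int_{0}^{1} 5 u^{a} \log{\left(u \right)} \, du = - \frac{5}{\left(a + 1\right)^{2}}.$$

Repeating twice in total — each differentiation brings down another $\ln u$ — gives
$$\frac{d^{2}J}{da^{2}} = \int_{0}^{1} 5 u^{a} \log{\left(u \right)}^{2} \, du = \frac{10}{\left(a + 1\right)^{3}},$$
and the integrand here is exactly the target integrand, so $I = \frac{10}{\left(a + 1\right)^{3}}$.

Setting $a = \frac{5}{6}$:
$$I = \frac{2160}{1331}.$$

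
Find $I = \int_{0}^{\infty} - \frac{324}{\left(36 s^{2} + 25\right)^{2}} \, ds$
$- \frac{27 \pi}{250}$

Begin with the known result
$$J(a) = \int_{0}^{\infty} - \frac{1}{4 \left(a^{2} + s^{2}\right)} \, ds = - \frac{\pi}{8 a}.$$

Differentiating under the integral sign with respect to $a$,
$$\frac{dJ}{da} = \int_{0}^{\infty} \frac{a}{2 \left(a^{2} + s^{2}\right)^{2}} \, ds = \frac{\pi}{8 a^{2}},$$
so $\int_{0}^{\infty} - \frac{1}{4 \left(a^{2} + s^{2}\right)^{2}} \, ds = - \frac{\pi}{16 a^{3}}$.

Setting $a = \frac{5}{6}$:
$$I = - \frac{27 \pi}{250}.$$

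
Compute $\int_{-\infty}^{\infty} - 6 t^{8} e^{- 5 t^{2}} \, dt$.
$- \frac{63 \sqrt{5} \sqrt{\pi}}{5000}$

Consider the simpler parametrised integral
$$J(a) = \int_{-\infty}^{\infty} - 6 e^{- a t^{2}} \, dt = - \frac{6 \sqrt{\pi}}{\sqrt{a}}.$$

Differentiating under the integral sign brings down a factor of $(-t^2)$:
$$\frac{dJ}{da} = \int_{-\infty}^{\infty} 6 t^{2} e^{- a t^{2}} \, dt = \frac{3 \sqrt{\pi}}{a^{\frac{3}{2}}}.$$

Repeating $4$ times in total — each differentiation brings down another $(-t^2)$ — gives
$$\frac{d^{4}J}{da^{4}} = \int_{-\infty}^{\infty} - 6 t^{8} e^{- a t^{2}} \, dt = - \frac{315 \sqrt{\pi}}{8 a^{\frac{9}{2}}},$$
and the integrand here is exactly the target integrand, so $I = - \frac{315 \sqrt{\pi}}{8 a^{\frac{9}{2}}}$.

Setting $a = 5$:
$$I = - \frac{63 \sqrt{5} \sqrt{\pi}}{5000}.$$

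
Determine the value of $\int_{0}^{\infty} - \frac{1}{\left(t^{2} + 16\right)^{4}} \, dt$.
$- \frac{5 \pi}{524288}$

Begin with the known result
$$J(a) = \int_{0}^{\infty} - \frac{1}{a^{2} + t^{2}} \, dt = - \frac{\pi}{2 a}.$$

Differentiating under the integral sign with respect to $a$,
$$\frac{dJ}{da} = \int_{0}^{\infty} \frac{2 a}{\left(a^{2} + t^{2}\right)^{2}} \, dt = \frac{\pi}{2 a^{2}},$$
so $\int_{0}^{\infty} - \frac{1}{\left(a^{2} + t^{2}\right)^{2}} \, dt = - \frac{\pi}{4 a^{3}}$.

Repeating — each differentiation of $1/(t^2+a^2)^j$ produces $-2ja/(t^2+a^2)^{j+1}$ — and dividing through by $-2ja$ at each step yields, after $3$ differentiations in total,
$$\int_{0}^{\infty} - \frac{1}{\left(a^{2} + t^{2}\right)^{4}} \, dt = - \frac{5 \pi}{32 a^{7}}.$$

Setting $a = 4$:
$$I = - \frac{5 \pi}{524288}.$$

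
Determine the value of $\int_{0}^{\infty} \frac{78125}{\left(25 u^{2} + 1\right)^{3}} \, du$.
$\frac{46875 \pi}{16}$

Recall the elementary integral
$$J(a) = \int_{0}^{\infty} \frac{5}{a^{2} + u^{2}} \, du = \frac{5 \pi}{2 a}.$$

Differentiating under the integral sign with respect to $a$,
$$\frac{dJ}{da} = \int_{0}^{\infty} - \frac{10 a}{\left(a^{2} + u^{2}\right)^{2}} \, du = - \frac{5 \pi}{2 a^{2}},$$
so $\int_{0}^{\infty} \frac{5}{\left(a^{2} + u^{2}\right)^{2}} \, du = \frac{5 \pi}{4 a^{3}}$.

Repeating — each differentiation of $1/(u^2+a^2)^j$ produces $-2ja/(u^2+a^2)^{j+1}$ — and dividing through by $-2ja$ at each step yields, after $2$ differentiations in total,
$$\int_{0}^{\infty} \frac{5}{\left(a^{2} + u^{2}\right)^{3}} \, du = \frac{15 \pi}{16 a^{5}}.$$

Setting $a = \frac{1}{5}$:
$$I = \frac{46875 \pi}{16}.$$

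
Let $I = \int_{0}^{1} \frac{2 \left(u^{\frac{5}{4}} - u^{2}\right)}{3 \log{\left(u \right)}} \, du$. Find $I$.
$\log{\left(\frac{6^{\frac{2}{3}}}{4} \right)}$

Replace the exponent $2$ by a parameter $a$: let $I(a) = \int_{0}^{1} \frac{2 \left(u^{\frac{5}{4}} - u^{a}\right)}{3 \log{\left(u \right)}} \, du$.

Since $\dfrac{\partial}{\partial a}\,u^{a} = u^{a} \ln u$, the $\ln u$ in the denominator cancels and
$$\frac{dI}{da} = \int_{0}^{1} - \frac{2}{3} u^{a} \, du = - \frac{2}{3} \left[\frac{u^{a+1}}{a+1}\right]_0^1 = - \frac{2}{3 a + 3}.$$

Integrating with respect to $a$ gives $I(a) = - \frac{2 \log{\left(a + 1 \right)}}{3} - \frac{4 \log{\left(2 \right)}}{3} + \frac{4 \log{\left(3 \right)}}{3} + C$.

At $a = \frac{5}{4}$ the integrand is identically $0$, so $I(\frac{5}{4}) = 0$. The closed form gives $0$, hence $C = 0$.

Setting $a = 2$:
$$I = \log{\left(\frac{6^{\frac{2}{3}}}{4} \right)}.$$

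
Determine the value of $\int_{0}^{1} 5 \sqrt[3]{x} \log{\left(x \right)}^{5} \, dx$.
$- \frac{54675}{512}$

Start from the elementary integral
$$J(a) = \int_{0}^{1} 5 x^{a} \, dx = \frac{5}{a + 1}.$$

Differentiating under the integral sign brings down a factor of $\ln x$:
$$\frac{dJ}{da} = \int_{0}^{1} 5 x^{a} \log{\left(x \right)} \, dx = - \frac{5}{\left(a + 1\right)^{2}}.$$

Repeating $5$ times in total — each differentiation brings down another $\ln x$ — gives
$$\frac{d^{5}J}{da^{5}} = \int_{0}^{1} 5 x^{a} \log{\left(x \right)}^{5} \, dx = - \frac{600}{\left(a + 1\right)^{6}},$$
and the integrand here is exactly the target integrand, so $I = - \frac{600}{\left(a + 1\right)^{6}}$.

Setting $a = \frac{1}{3}$:
$$I = - \frac{54675}{512}.$$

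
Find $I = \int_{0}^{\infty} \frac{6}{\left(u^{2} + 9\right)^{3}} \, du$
$\frac{\pi}{216}$

Recall the elementary integral
$$J(a) = \int_{0}^{\infty} \frac{6}{a^{2} + u^{2}} \, du = \frac{3 \pi}{a}.$$

Differentiating under the integral sign with respect to $a$,
$$\frac{dJ}{da} = \int_{0}^{\infty} - \frac{12 a}{\left(a^{2} + u^{2}\right)^{2}} \, du = - \frac{3 \pi}{a^{2}},$$
so $\int_{0}^{\infty} \frac{6}{\left(a^{2} + u^{2}\right)^{2}} \, du = \frac{3 \pi}{2 a^{3}}$.

Repeating — each differentiation of $1/(u^2+a^2)^j$ produces $-2ja/(u^2+a^2)^{j+1}$ — and dividing through by $-2ja$ at each step yields, after $2$ differentiations in total,
$$\int_{0}^{\infty} \frac{6}{\left(a^{2} + u^{2}\right)^{3}} \, du = \frac{9 \pi}{8 a^{5}}.$$

Setting $a = 3$:
$$I = \frac{\pi}{216}.$$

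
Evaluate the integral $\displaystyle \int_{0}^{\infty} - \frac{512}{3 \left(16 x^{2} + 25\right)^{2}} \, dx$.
$- \frac{32 \pi}{375}$

Recall the elementary integral
$$J(a) = \int_{0}^{\infty} - \frac{2}{3 \left(a^{2} + x^{2}\right)} \, dx = - \frac{\pi}{3 a}.$$

Differentiating under the integral sign with respect to $a$,
$$\frac{dJ}{da} = \int_{0}^{\infty} \frac{4 a}{3 \left(a^{2} + x^{2}\right)^{2}} \, dx = \frac{\pi}{3 a^{2}},$$
so $\int_{0}^{\infty} - \frac{2}{3 \left(a^{2} + x^{2}\right)^{2}} \, dx = - \frac{\pi}{6 a^{3}}$.

Setting $a = \frac{5}{4}$:
$$I = - \frac{32 \pi}{375}.$$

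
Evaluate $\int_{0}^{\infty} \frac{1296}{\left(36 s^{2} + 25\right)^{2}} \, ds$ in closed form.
$\frac{54 \pi}{125}$

Begin with the known result
$$J(a) = \int_{0}^{\infty} \frac{1}{a^{2} + s^{2}} \, ds = \frac{\pi}{2 a}.$$

Differentiating under the integral sign with respect to $a$,
$$\frac{dJ}{da} = \int_{0}^{\infty} - \frac{2 a}{\left(a^{2} + s^{2}\right)^{2}} \, ds = - \frac{\pi}{2 a^{2}},$$
so $\int_{0}^{\infty} \frac{1}{\left(a^{2} + s^{2}\right)^{2}} \, ds = \frac{\pi}{4 a^{3}}$.

Setting $a = \frac{5}{6}$:
$$I = \frac{54 \pi}{125}.$$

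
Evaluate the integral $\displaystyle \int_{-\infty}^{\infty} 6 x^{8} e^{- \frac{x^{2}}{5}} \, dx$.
$\frac{196875 \sqrt{5} \sqrt{\pi}}{8}$

Start from the elementary integral
$$J(a) = \int_{-\infty}^{\infty} 6 e^{- a x^{2}} \, dx = \frac{6 \sqrt{\pi}}{\sqrt{a}}.$$

Differentiating under the integral sign brings down a factor of $(-x^2)$:
$$\frac{dJ}{da} = \int_{-\infty}^{\infty} - 6 x^{2} e^{- a x^{2}} \, dx = - \frac{3 \sqrt{\pi}}{a^{\frac{3}{2}}}.$$

Repeating $4$ times in total — each differentiation brings down another $(-x^2)$ — gives
$$\frac{d^{4}J}{da^{4}} = \int_{-\infty}^{\infty} 6 x^{8} e^{- a x^{2}} \, dx = \frac{315 \sqrt{\pi}}{8 a^{\frac{9}{2}}},$$
and the integrand here is exactly the target integrand, so $I = \frac{315 \sqrt{\pi}}{8 a^{\frac{9}{2}}}$.

Setting $a = \frac{1}{5}$:
$$I = \frac{196875 \sqrt{5} \sqrt{\pi}}{8}.$$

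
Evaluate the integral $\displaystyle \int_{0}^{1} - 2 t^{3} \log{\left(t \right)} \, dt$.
$\frac{1}{8}$

Begin with the known integral
$$J(a) = \int_{0}^{1} - 2 t^{a} \, dt = - \frac{2}{a + 1}.$$

Differentiating under the integral sign brings down a factor of $\ln t$:
$$\frac{dJ}{da} = \int_{0}^{1} - 2 t^{a} \log{\left(t \right)} \, dt = \frac{2}{\left(a + 1\right)^{2}}.$$

The integral on the left is $I$, so $I = \frac{2}{\left(a + 1\right)^{2}}$.

Setting $a = 3$:
$$I = \frac{1}{8}.$$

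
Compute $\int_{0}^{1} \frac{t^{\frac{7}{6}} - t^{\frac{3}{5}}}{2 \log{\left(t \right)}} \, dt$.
$\log{\left(\frac{\sqrt{195}}{12} \right)}$

Introduce a parameter $a$ in the exponent: let $I(a) = \int_{0}^{1} \frac{t^{\frac{7}{6}} - t^{a}}{2 \log{\left(t \right)}} \, dt$.

Since $\dfrac{\partial}{\partial a}\,t^{a} = t^{a} \ln t$, the $\ln t$ in the denominator cancels and
$$\frac{dI}{da} = \int_{0}^{1} - \frac{1}{2} t^{a} \, dt = - \frac{1}{2} \left[\frac{t^{a+1}}{a+1}\right]_0^1 = - \frac{1}{2 a + 2}.$$

Integrating with respect to $a$ gives $I(a) = - \frac{\log{\left(a + 1 \right)}}{2} - \frac{\log{\left(6 \right)}}{2} + \frac{\log{\left(13 \right)}}{2} + C$.

At $a = \frac{7}{6}$ the integrand is identically $0$, so $I(\frac{7}{6}) = 0$. The closed form gives $0$, hence $C = 0$.

Setting $a = \frac{3}{5}$:
$$I = \log{\left(\frac{\sqrt{195}}{12} \right)}.$$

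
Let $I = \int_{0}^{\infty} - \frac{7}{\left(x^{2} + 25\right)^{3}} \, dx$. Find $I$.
$- \frac{21 \pi}{50000}$

Begin with the known result
$$J(a) = \int_{0}^{\infty} - \frac{7}{a^{2} + x^{2}} \, dx = - \frac{7 \pi}{2 a}.$$

Differentiating under the integral sign with respect to $a$,
$$\frac{dJ}{da} = \int_{0}^{\infty} \frac{14 a}{\left(a^{2} + x^{2}\right)^{2}} \, dx = \frac{7 \pi}{2 a^{2}},$$
so $\int_{0}^{\infty} - \frac{7}{\left(a^{2} + x^{2}\right)^{2}} \, dx = - \frac{7 \pi}{4 a^{3}}$.

Repeating — each differentiation of $1/(x^2+a^2)^j$ produces $-2ja/(x^2+a^2)^{j+1}$ — and dividing through by $-2ja$ at each step yields, after $2$ differentiations in total,
$$\int_{0}^{\infty} - \frac{7}{\left(a^{2} + x^{2}\right)^{3}} \, dx = - \frac{21 \pi}{16 a^{5}}.$$

Setting $a = 5$:
$$I = - \frac{21 \pi}{50000}.$$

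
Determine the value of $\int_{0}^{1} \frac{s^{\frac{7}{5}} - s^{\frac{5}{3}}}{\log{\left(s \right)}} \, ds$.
$- \log{\left(\frac{10}{9} \right)}$

Replace the exponent $\frac{5}{3}$ by a parameter $a$: let $I(a) = \int_{0}^{1} \frac{s^{\frac{7}{5}} - s^{a}}{\log{\left(s \right)}} \, ds$.

Since $\dfrac{\partial}{\partial a}\,s^{a} = s^{a} \ln s$, the $\ln s$ in the denominator cancels and
$$\frac{dI}{da} = \int_{0}^{1} -1 s^{a} \, ds = -1 \left[\frac{s^{a+1}}{a+1}\right]_0^1 = - \frac{1}{a + 1}.$$

Integrating with respect to $a$ gives $I(a) = - \log{\left(\frac{5 a}{12} + \frac{5}{12} \right)} + C$.

At $a = \frac{7}{5}$ the integrand is identically $0$, so $I(\frac{7}{5}) = 0$. The closed form gives $0$, hence $C = 0$.

Setting $a = \frac{5}{3}$:
$$I = - \log{\left(\frac{10}{9} \right)}.$$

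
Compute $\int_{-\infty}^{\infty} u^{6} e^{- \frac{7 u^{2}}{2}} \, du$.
$\frac{15 \sqrt{14} \sqrt{\pi}}{2401}$

Begin with the known integral
$$J(a) = \int_{-\infty}^{\infty} e^{- a u^{2}} \, du = \frac{\sqrt{\pi}}{\sqrt{a}}.$$

Differentiating under the integral sign brings down a factor of $(-u^2)$:
$$\frac{dJ}{da} = \int_{-\infty}^{\infty} - u^{2} e^{- a u^{2}} \, du = - \frac{\sqrt{\pi}}{2 a^{\frac{3}{2}}}.$$

Repeating $3$ times in total — each differentiation brings down another $(-u^2)$ — gives
$$\frac{d^{3}J}{da^{3}} = \int_{-\infty}^{\infty} - u^{6} e^{- a u^{2}} \, du = - \frac{15 \sqrt{\pi}}{8 a^{\frac{7}{2}}},$$
and the integrand here is $(-1)^{3}$ times the target integrand, so $I = (-1)^{3}\,\frac{d^{3}J}{da^{3}} = \frac{15 \sqrt{\pi}}{8 a^{\frac{7}{2}}}$.

Setting $a = \frac{7}{2}$:
$$I = \frac{15 \sqrt{14} \sqrt{\pi}}{2401}.$$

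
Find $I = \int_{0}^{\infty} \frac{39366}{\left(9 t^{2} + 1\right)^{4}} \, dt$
$\frac{32805 \pi}{16}$

Recall the elementary integral
$$J(a) = \int_{0}^{\infty} \frac{6}{a^{2} + t^{2}} \, dt = \frac{3 \pi}{a}.$$

Differentiating under the integral sign with respect to $a$,
$$\frac{dJ}{da} = \int_{0}^{\infty} - \frac{12 a}{\left(a^{2} + t^{2}\right)^{2}} \, dt = - \frac{3 \pi}{a^{2}},$$
so $\int_{0}^{\infty} \frac{6}{\left(a^{2} + t^{2}\right)^{2}} \, dt = \frac{3 \pi}{2 a^{3}}$.

Repeating — each differentiation of $1/(t^2+a^2)^j$ produces $-2ja/(t^2+a^2)^{j+1}$ — and dividing through by $-2ja$ at each step yields, after $3$ differentiations in total,
$$\int_{0}^{\infty} \frac{6}{\left(a^{2} + t^{2}\right)^{4}} \, dt = \frac{15 \pi}{16 a^{7}}.$$

Setting $a = \frac{1}{3}$:
$$I = \frac{32805 \pi}{16}.$$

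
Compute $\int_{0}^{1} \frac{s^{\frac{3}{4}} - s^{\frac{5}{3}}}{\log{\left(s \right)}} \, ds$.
$- \log{\left(\frac{32}{21} \right)}$

Introduce a parameter $a$ in the exponent: let $I(a) = \int_{0}^{1} \frac{s^{\frac{3}{4}} - s^{a}}{\log{\left(s \right)}} \, ds$.

Since $\dfrac{\partial}{\partial a}\,s^{a} = s^{a} \ln s$, the $\ln s$ in the denominator cancels and
$$\frac{dI}{da} = \int_{0}^{1} -1 s^{a} \, ds = -1 \left[\frac{s^{a+1}}{a+1}\right]_0^1 = - \frac{1}{a + 1}.$$

Integrating with respect to $a$ gives $I(a) = - \log{\left(\frac{4 a}{7} + \frac{4}{7} \right)} + C$.

At $a = \frac{3}{4}$ the integrand is identically $0$, so $I(\frac{3}{4}) = 0$. The closed form gives $0$, hence $C = 0$.

Setting $a = \frac{5}{3}$:
$$I = - \log{\left(\frac{32}{21} \right)}.$$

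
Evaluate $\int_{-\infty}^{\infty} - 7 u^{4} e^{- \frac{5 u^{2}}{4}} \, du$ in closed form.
$- \frac{168 \sqrt{5} \sqrt{\pi}}{125}$

Start from the elementary integral
$$J(a) = \int_{-\infty}^{\infty} - 7 e^{- a u^{2}} \, du = - \frac{7 \sqrt{\pi}}{\sqrt{a}}.$$

Differentiating under the integral sign brings down a factor of $(-u^2)$:
$$\frac{dJ}{da} = \int_{-\infty}^{\infty} 7 u^{2} e^{- a u^{2}} \, du = \frac{7 \sqrt{\pi}}{2 a^{\frac{3}{2}}}.$$

Repeating twice in total — each differentiation brings down another $(-u^2)$ — gives
$$\frac{d^{2}J}{da^{2}} = \int_{-\infty}^{\infty} - 7 u^{4} e^{- a u^{2}} \, du = - \frac{21 \sqrt{\pi}}{4 a^{\frac{5}{2}}},$$
and the integrand here is exactly the target integrand, so $I = - \frac{21 \sqrt{\pi}}{4 a^{\frac{5}{2}}}$.

Setting $a = \frac{5}{4}$:
$$I = - \frac{168 \sqrt{5} \sqrt{\pi}}{125}.$$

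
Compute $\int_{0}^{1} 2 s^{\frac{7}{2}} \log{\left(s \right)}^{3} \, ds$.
$- \frac{64}{2187}$

Start from the elementary integral
$$J(a) = \int_{0}^{1} 2 s^{a} \, ds = \frac{2}{a + 1}.$$

Differentiating under the integral sign brings down a factor of $\ln s$:
$$\frac{dJ}{da} = \int_{0}^{1} 2 s^{a} \log{\left(s \right)} \, ds = - \frac{2}{\left(a + 1\right)^{2}}.$$

Repeating $3$ times in total — each differentiation brings down another $\ln s$ — gives
$$\frac{d^{3}J}{da^{3}} = \int_{0}^{1} 2 s^{a} \log{\left(s \right)}^{3} \, ds = - \frac{12}{\left(a + 1\right)^{4}},$$
and the integrand here is exactly the target integrand, so $I = - \frac{12}{\left(a + 1\right)^{4}}$.

Setting $a = \frac{7}{2}$:
$$I = - \frac{64}{2187}.$$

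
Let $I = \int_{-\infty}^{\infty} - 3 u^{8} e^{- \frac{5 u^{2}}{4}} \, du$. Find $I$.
$- \frac{2016 \sqrt{5} \sqrt{\pi}}{625}$

Begin with the known integral
$$J(a) = \int_{-\infty}^{\infty} - 3 e^{- a u^{2}} \, du = - \frac{3 \sqrt{\pi}}{\sqrt{a}}.$$

Differentiating under the integral sign brings down a factor of $(-u^2)$:
$$\frac{dJ}{da} = \int_{-\infty}^{\infty} 3 u^{2} e^{- a u^{2}} \, du = \frac{3 \sqrt{\pi}}{2 a^{\frac{3}{2}}}.$$

Repeating $4$ times in total — each differentiation brings down another $(-u^2)$ — gives
$$\frac{d^{4}J}{da^{4}} = \int_{-\infty}^{\infty} - 3 u^{8} e^{- a u^{2}} \, du = - \frac{315 \sqrt{\pi}}{16 a^{\frac{9}{2}}},$$
and the integrand here is exactly the target integrand, so $I = - \frac{315 \sqrt{\pi}}{16 a^{\frac{9}{2}}}$.

Setting $a = \frac{5}{4}$:
$$I = - \frac{2016 \sqrt{5} \sqrt{\pi}}{625}.$$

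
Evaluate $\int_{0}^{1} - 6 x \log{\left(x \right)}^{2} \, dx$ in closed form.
$- \frac{3}{2}$

Start from the elementary integral
$$J(a) = \int_{0}^{1} - 6 x^{a} \, dx = - \frac{6}{a + 1}.$$

Differentiating under the integral sign brings down a factor of $\ln x$:
$$\frac{dJ}{da} = \int_{0}^{1} - 6 x^{a} \log{\left(x \right)} \, dx = \frac{6}{\left(a + 1\right)^{2}}.$$

Repeating twice in total — each differentiation brings down another $\ln x$ — gives
$$\frac{d^{2}J}{da^{2}} = \int_{0}^{1} - 6 x^{a} \log{\left(x \right)}^{2} \, dx = - \frac{12}{\left(a + 1\right)^{3}},$$
and the integrand here is exactly the target integrand, so $I = - \frac{12}{\left(a + 1\right)^{3}}$.

Setting $a = 1$:
$$I = - \frac{3}{2}.$$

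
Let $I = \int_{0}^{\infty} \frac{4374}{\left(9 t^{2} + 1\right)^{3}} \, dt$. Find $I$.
$\frac{2187 \pi}{8}$

Begin with the known result
$$J(a) = \int_{0}^{\infty} \frac{6}{a^{2} + t^{2}} \, dt = \frac{3 \pi}{a}.$$

Differentiating under the integral sign with respect to $a$,
$$\frac{dJ}{da} = \int_{0}^{\infty} - \frac{12 a}{\left(a^{2} + t^{2}\right)^{2}} \, dt = - \frac{3 \pi}{a^{2}},$$
so $\int_{0}^{\infty} \frac{6}{\left(a^{2} + t^{2}\right)^{2}} \, dt = \frac{3 \pi}{2 a^{3}}$.

Repeating — each differentiation of $1/(t^2+a^2)^j$ produces $-2ja/(t^2+a^2)^{j+1}$ — and dividing through by $-2ja$ at each step yields, after $2$ differentiations in total,
$$\int_{0}^{\infty} \frac{6}{\left(a^{2} + t^{2}\right)^{3}} \, dt = \frac{9 \pi}{8 a^{5}}.$$

Setting $a = \frac{1}{3}$:
$$I = \frac{2187 \pi}{8}.$$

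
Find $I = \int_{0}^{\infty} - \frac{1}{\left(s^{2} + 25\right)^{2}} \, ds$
$- \frac{\pi}{500}$

Recall the elementary integral
$$J(a) = \int_{0}^{\infty} - \frac{1}{a^{2} + s^{2}} \, ds = - \frac{\pi}{2 a}.$$

Differentiating under the integral sign with respect to $a$,
$$\frac{dJ}{da} = \int_{0}^{\infty} \frac{2 a}{\left(a^{2} + s^{2}\right)^{2}} \, ds = \frac{\pi}{2 a^{2}},$$
so $\int_{0}^{\infty} - \frac{1}{\left(a^{2} + s^{2}\right)^{2}} \, ds = - \frac{\pi}{4 a^{3}}$.

Setting $a = 5$:
$$I = - \frac{\pi}{500}.$$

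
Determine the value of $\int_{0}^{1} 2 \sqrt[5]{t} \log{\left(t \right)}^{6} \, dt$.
$\frac{390625}{972}$

Start from the elementary integral
$$J(a) = \int_{0}^{1} 2 t^{a} \, dt = \frac{2}{a + 1}.$$

Differentiating under the integral sign brings down a factor of $\ln t$:
$$\frac{dJ}{da} = \int_{0}^{1} 2 t^{a} \log{\left(t \right)} \, dt = - \frac{2}{\left(a + 1\right)^{2}}.$$

Repeating $6$ times in total — each differentiation brings down another $\ln t$ — gives
$$\frac{d^{6}J}{da^{6}} = \int_{0}^{1} 2 t^{a} \log{\left(t \right)}^{6} \, dt = \frac{1440}{\left(a + 1\right)^{7}},$$
and the integrand here is exactly the target integrand, so $I = \frac{1440}{\left(a + 1\right)^{7}}$.

Setting $a = \frac{1}{5}$:
$$I = \frac{390625}{972}.$$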